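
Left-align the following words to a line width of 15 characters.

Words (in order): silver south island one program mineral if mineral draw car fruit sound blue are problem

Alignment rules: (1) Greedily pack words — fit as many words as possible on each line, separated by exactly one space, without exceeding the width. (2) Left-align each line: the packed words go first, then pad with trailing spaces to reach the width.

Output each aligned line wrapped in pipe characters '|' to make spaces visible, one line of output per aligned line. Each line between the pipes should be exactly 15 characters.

Line 1: ['silver', 'south'] (min_width=12, slack=3)
Line 2: ['island', 'one'] (min_width=10, slack=5)
Line 3: ['program', 'mineral'] (min_width=15, slack=0)
Line 4: ['if', 'mineral', 'draw'] (min_width=15, slack=0)
Line 5: ['car', 'fruit', 'sound'] (min_width=15, slack=0)
Line 6: ['blue', 'are'] (min_width=8, slack=7)
Line 7: ['problem'] (min_width=7, slack=8)

Answer: |silver south   |
|island one     |
|program mineral|
|if mineral draw|
|car fruit sound|
|blue are       |
|problem        |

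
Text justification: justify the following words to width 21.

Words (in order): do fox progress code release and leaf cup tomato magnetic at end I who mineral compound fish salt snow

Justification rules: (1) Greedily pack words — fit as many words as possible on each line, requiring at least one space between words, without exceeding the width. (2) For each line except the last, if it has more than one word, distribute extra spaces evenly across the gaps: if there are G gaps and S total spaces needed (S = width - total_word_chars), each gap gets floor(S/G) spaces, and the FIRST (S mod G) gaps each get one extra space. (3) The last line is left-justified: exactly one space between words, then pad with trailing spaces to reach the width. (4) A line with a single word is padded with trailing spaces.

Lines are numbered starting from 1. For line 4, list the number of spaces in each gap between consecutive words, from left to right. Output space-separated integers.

Answer: 3 2 2

Derivation:
Line 1: ['do', 'fox', 'progress', 'code'] (min_width=20, slack=1)
Line 2: ['release', 'and', 'leaf', 'cup'] (min_width=20, slack=1)
Line 3: ['tomato', 'magnetic', 'at'] (min_width=18, slack=3)
Line 4: ['end', 'I', 'who', 'mineral'] (min_width=17, slack=4)
Line 5: ['compound', 'fish', 'salt'] (min_width=18, slack=3)
Line 6: ['snow'] (min_width=4, slack=17)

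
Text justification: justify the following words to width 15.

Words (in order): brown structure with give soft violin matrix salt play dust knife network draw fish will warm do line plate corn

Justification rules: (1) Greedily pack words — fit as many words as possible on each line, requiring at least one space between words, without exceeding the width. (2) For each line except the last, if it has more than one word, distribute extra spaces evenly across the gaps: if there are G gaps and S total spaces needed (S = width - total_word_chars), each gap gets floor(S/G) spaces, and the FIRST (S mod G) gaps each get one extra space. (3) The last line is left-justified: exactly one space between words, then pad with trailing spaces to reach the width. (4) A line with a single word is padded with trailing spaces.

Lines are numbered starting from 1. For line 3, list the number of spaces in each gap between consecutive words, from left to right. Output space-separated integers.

Line 1: ['brown', 'structure'] (min_width=15, slack=0)
Line 2: ['with', 'give', 'soft'] (min_width=14, slack=1)
Line 3: ['violin', 'matrix'] (min_width=13, slack=2)
Line 4: ['salt', 'play', 'dust'] (min_width=14, slack=1)
Line 5: ['knife', 'network'] (min_width=13, slack=2)
Line 6: ['draw', 'fish', 'will'] (min_width=14, slack=1)
Line 7: ['warm', 'do', 'line'] (min_width=12, slack=3)
Line 8: ['plate', 'corn'] (min_width=10, slack=5)

Answer: 3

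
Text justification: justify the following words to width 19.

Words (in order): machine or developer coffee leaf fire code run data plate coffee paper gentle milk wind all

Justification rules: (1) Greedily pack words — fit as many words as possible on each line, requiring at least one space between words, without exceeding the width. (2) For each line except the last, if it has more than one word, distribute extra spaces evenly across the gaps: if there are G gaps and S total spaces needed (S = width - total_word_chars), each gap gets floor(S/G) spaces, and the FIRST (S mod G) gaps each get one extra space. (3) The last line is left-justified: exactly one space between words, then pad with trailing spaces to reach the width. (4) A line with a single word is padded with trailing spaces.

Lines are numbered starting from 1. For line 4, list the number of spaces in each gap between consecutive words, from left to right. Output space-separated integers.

Answer: 2 2

Derivation:
Line 1: ['machine', 'or'] (min_width=10, slack=9)
Line 2: ['developer', 'coffee'] (min_width=16, slack=3)
Line 3: ['leaf', 'fire', 'code', 'run'] (min_width=18, slack=1)
Line 4: ['data', 'plate', 'coffee'] (min_width=17, slack=2)
Line 5: ['paper', 'gentle', 'milk'] (min_width=17, slack=2)
Line 6: ['wind', 'all'] (min_width=8, slack=11)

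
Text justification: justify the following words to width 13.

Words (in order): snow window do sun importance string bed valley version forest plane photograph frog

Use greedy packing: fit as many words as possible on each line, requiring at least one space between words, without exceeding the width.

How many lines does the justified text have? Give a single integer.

Line 1: ['snow', 'window'] (min_width=11, slack=2)
Line 2: ['do', 'sun'] (min_width=6, slack=7)
Line 3: ['importance'] (min_width=10, slack=3)
Line 4: ['string', 'bed'] (min_width=10, slack=3)
Line 5: ['valley'] (min_width=6, slack=7)
Line 6: ['version'] (min_width=7, slack=6)
Line 7: ['forest', 'plane'] (min_width=12, slack=1)
Line 8: ['photograph'] (min_width=10, slack=3)
Line 9: ['frog'] (min_width=4, slack=9)
Total lines: 9

Answer: 9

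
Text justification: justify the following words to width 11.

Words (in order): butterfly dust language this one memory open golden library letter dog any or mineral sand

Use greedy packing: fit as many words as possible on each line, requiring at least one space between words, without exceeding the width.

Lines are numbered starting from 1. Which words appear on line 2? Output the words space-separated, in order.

Answer: dust

Derivation:
Line 1: ['butterfly'] (min_width=9, slack=2)
Line 2: ['dust'] (min_width=4, slack=7)
Line 3: ['language'] (min_width=8, slack=3)
Line 4: ['this', 'one'] (min_width=8, slack=3)
Line 5: ['memory', 'open'] (min_width=11, slack=0)
Line 6: ['golden'] (min_width=6, slack=5)
Line 7: ['library'] (min_width=7, slack=4)
Line 8: ['letter', 'dog'] (min_width=10, slack=1)
Line 9: ['any', 'or'] (min_width=6, slack=5)
Line 10: ['mineral'] (min_width=7, slack=4)
Line 11: ['sand'] (min_width=4, slack=7)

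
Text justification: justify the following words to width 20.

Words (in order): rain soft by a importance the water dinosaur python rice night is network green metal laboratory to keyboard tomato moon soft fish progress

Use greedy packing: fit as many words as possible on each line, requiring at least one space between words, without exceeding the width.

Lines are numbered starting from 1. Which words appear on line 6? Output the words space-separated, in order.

Answer: laboratory to

Derivation:
Line 1: ['rain', 'soft', 'by', 'a'] (min_width=14, slack=6)
Line 2: ['importance', 'the', 'water'] (min_width=20, slack=0)
Line 3: ['dinosaur', 'python', 'rice'] (min_width=20, slack=0)
Line 4: ['night', 'is', 'network'] (min_width=16, slack=4)
Line 5: ['green', 'metal'] (min_width=11, slack=9)
Line 6: ['laboratory', 'to'] (min_width=13, slack=7)
Line 7: ['keyboard', 'tomato', 'moon'] (min_width=20, slack=0)
Line 8: ['soft', 'fish', 'progress'] (min_width=18, slack=2)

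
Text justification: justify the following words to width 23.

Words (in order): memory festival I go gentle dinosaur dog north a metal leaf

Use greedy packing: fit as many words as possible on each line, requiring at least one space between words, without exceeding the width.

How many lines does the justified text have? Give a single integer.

Line 1: ['memory', 'festival', 'I', 'go'] (min_width=20, slack=3)
Line 2: ['gentle', 'dinosaur', 'dog'] (min_width=19, slack=4)
Line 3: ['north', 'a', 'metal', 'leaf'] (min_width=18, slack=5)
Total lines: 3

Answer: 3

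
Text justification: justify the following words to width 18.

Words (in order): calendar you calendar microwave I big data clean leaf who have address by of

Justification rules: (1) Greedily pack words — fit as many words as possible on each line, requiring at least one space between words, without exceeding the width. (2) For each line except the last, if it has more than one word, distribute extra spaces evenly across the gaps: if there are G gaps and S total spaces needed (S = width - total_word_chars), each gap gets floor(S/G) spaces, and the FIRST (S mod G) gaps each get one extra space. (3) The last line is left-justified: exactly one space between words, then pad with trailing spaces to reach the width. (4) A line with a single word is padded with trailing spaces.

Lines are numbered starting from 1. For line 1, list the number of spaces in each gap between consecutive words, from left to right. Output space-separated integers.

Answer: 7

Derivation:
Line 1: ['calendar', 'you'] (min_width=12, slack=6)
Line 2: ['calendar', 'microwave'] (min_width=18, slack=0)
Line 3: ['I', 'big', 'data', 'clean'] (min_width=16, slack=2)
Line 4: ['leaf', 'who', 'have'] (min_width=13, slack=5)
Line 5: ['address', 'by', 'of'] (min_width=13, slack=5)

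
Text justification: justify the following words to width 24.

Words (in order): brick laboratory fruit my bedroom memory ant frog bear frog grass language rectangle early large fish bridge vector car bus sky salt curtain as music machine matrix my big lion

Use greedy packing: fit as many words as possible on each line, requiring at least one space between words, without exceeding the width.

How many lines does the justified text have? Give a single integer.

Answer: 8

Derivation:
Line 1: ['brick', 'laboratory', 'fruit'] (min_width=22, slack=2)
Line 2: ['my', 'bedroom', 'memory', 'ant'] (min_width=21, slack=3)
Line 3: ['frog', 'bear', 'frog', 'grass'] (min_width=20, slack=4)
Line 4: ['language', 'rectangle', 'early'] (min_width=24, slack=0)
Line 5: ['large', 'fish', 'bridge', 'vector'] (min_width=24, slack=0)
Line 6: ['car', 'bus', 'sky', 'salt', 'curtain'] (min_width=24, slack=0)
Line 7: ['as', 'music', 'machine', 'matrix'] (min_width=23, slack=1)
Line 8: ['my', 'big', 'lion'] (min_width=11, slack=13)
Total lines: 8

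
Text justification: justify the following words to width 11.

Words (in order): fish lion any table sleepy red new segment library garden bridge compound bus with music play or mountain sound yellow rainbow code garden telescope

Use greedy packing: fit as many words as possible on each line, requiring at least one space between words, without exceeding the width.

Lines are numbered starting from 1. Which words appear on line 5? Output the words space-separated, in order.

Line 1: ['fish', 'lion'] (min_width=9, slack=2)
Line 2: ['any', 'table'] (min_width=9, slack=2)
Line 3: ['sleepy', 'red'] (min_width=10, slack=1)
Line 4: ['new', 'segment'] (min_width=11, slack=0)
Line 5: ['library'] (min_width=7, slack=4)
Line 6: ['garden'] (min_width=6, slack=5)
Line 7: ['bridge'] (min_width=6, slack=5)
Line 8: ['compound'] (min_width=8, slack=3)
Line 9: ['bus', 'with'] (min_width=8, slack=3)
Line 10: ['music', 'play'] (min_width=10, slack=1)
Line 11: ['or', 'mountain'] (min_width=11, slack=0)
Line 12: ['sound'] (min_width=5, slack=6)
Line 13: ['yellow'] (min_width=6, slack=5)
Line 14: ['rainbow'] (min_width=7, slack=4)
Line 15: ['code', 'garden'] (min_width=11, slack=0)
Line 16: ['telescope'] (min_width=9, slack=2)

Answer: library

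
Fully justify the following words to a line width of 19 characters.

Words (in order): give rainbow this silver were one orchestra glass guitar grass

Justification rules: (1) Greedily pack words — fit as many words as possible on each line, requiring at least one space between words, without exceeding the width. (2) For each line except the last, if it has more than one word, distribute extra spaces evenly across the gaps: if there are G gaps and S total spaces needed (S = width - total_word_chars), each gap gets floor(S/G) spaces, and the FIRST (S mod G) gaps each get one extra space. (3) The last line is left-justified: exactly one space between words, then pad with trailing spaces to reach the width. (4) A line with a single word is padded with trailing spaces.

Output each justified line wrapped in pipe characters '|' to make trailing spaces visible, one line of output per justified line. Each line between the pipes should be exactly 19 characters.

Line 1: ['give', 'rainbow', 'this'] (min_width=17, slack=2)
Line 2: ['silver', 'were', 'one'] (min_width=15, slack=4)
Line 3: ['orchestra', 'glass'] (min_width=15, slack=4)
Line 4: ['guitar', 'grass'] (min_width=12, slack=7)

Answer: |give  rainbow  this|
|silver   were   one|
|orchestra     glass|
|guitar grass       |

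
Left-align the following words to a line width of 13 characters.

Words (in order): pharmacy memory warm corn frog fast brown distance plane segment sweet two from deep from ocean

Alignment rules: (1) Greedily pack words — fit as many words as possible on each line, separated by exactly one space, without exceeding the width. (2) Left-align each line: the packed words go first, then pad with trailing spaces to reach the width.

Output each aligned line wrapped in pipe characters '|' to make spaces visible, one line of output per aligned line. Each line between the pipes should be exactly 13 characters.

Answer: |pharmacy     |
|memory warm  |
|corn frog    |
|fast brown   |
|distance     |
|plane segment|
|sweet two    |
|from deep    |
|from ocean   |

Derivation:
Line 1: ['pharmacy'] (min_width=8, slack=5)
Line 2: ['memory', 'warm'] (min_width=11, slack=2)
Line 3: ['corn', 'frog'] (min_width=9, slack=4)
Line 4: ['fast', 'brown'] (min_width=10, slack=3)
Line 5: ['distance'] (min_width=8, slack=5)
Line 6: ['plane', 'segment'] (min_width=13, slack=0)
Line 7: ['sweet', 'two'] (min_width=9, slack=4)
Line 8: ['from', 'deep'] (min_width=9, slack=4)
Line 9: ['from', 'ocean'] (min_width=10, slack=3)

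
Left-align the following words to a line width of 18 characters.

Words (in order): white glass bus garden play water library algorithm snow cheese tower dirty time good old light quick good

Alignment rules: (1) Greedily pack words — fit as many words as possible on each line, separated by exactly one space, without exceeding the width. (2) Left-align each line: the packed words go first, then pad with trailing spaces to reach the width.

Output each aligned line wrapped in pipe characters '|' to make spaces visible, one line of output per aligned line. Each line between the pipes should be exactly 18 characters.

Answer: |white glass bus   |
|garden play water |
|library algorithm |
|snow cheese tower |
|dirty time good   |
|old light quick   |
|good              |

Derivation:
Line 1: ['white', 'glass', 'bus'] (min_width=15, slack=3)
Line 2: ['garden', 'play', 'water'] (min_width=17, slack=1)
Line 3: ['library', 'algorithm'] (min_width=17, slack=1)
Line 4: ['snow', 'cheese', 'tower'] (min_width=17, slack=1)
Line 5: ['dirty', 'time', 'good'] (min_width=15, slack=3)
Line 6: ['old', 'light', 'quick'] (min_width=15, slack=3)
Line 7: ['good'] (min_width=4, slack=14)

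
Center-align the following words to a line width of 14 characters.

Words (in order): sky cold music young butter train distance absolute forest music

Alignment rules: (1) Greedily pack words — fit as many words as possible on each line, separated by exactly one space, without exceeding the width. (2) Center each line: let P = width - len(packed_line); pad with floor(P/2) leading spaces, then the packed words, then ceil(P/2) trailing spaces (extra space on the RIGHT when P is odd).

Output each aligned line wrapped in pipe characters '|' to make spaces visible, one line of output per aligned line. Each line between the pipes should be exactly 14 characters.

Line 1: ['sky', 'cold', 'music'] (min_width=14, slack=0)
Line 2: ['young', 'butter'] (min_width=12, slack=2)
Line 3: ['train', 'distance'] (min_width=14, slack=0)
Line 4: ['absolute'] (min_width=8, slack=6)
Line 5: ['forest', 'music'] (min_width=12, slack=2)

Answer: |sky cold music|
| young butter |
|train distance|
|   absolute   |
| forest music |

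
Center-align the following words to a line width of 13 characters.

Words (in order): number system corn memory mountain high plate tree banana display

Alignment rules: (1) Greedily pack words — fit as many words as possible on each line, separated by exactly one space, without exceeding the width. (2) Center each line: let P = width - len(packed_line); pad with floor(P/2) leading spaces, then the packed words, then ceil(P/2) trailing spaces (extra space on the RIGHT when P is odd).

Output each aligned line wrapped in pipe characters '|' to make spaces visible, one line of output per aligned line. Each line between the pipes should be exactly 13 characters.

Answer: |number system|
| corn memory |
|mountain high|
| plate tree  |
|   banana    |
|   display   |

Derivation:
Line 1: ['number', 'system'] (min_width=13, slack=0)
Line 2: ['corn', 'memory'] (min_width=11, slack=2)
Line 3: ['mountain', 'high'] (min_width=13, slack=0)
Line 4: ['plate', 'tree'] (min_width=10, slack=3)
Line 5: ['banana'] (min_width=6, slack=7)
Line 6: ['display'] (min_width=7, slack=6)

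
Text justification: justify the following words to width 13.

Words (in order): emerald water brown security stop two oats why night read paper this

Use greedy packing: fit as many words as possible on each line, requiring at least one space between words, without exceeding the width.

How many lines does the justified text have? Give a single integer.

Line 1: ['emerald', 'water'] (min_width=13, slack=0)
Line 2: ['brown'] (min_width=5, slack=8)
Line 3: ['security', 'stop'] (min_width=13, slack=0)
Line 4: ['two', 'oats', 'why'] (min_width=12, slack=1)
Line 5: ['night', 'read'] (min_width=10, slack=3)
Line 6: ['paper', 'this'] (min_width=10, slack=3)
Total lines: 6

Answer: 6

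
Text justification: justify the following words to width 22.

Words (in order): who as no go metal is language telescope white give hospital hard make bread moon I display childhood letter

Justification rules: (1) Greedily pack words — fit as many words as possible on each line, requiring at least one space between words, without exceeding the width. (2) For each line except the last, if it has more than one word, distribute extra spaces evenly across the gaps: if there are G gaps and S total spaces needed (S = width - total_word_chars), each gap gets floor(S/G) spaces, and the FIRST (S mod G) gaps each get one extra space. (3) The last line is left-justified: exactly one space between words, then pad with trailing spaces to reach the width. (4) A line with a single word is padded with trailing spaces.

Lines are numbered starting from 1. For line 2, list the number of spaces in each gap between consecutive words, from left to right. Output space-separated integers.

Line 1: ['who', 'as', 'no', 'go', 'metal', 'is'] (min_width=21, slack=1)
Line 2: ['language', 'telescope'] (min_width=18, slack=4)
Line 3: ['white', 'give', 'hospital'] (min_width=19, slack=3)
Line 4: ['hard', 'make', 'bread', 'moon', 'I'] (min_width=22, slack=0)
Line 5: ['display', 'childhood'] (min_width=17, slack=5)
Line 6: ['letter'] (min_width=6, slack=16)

Answer: 5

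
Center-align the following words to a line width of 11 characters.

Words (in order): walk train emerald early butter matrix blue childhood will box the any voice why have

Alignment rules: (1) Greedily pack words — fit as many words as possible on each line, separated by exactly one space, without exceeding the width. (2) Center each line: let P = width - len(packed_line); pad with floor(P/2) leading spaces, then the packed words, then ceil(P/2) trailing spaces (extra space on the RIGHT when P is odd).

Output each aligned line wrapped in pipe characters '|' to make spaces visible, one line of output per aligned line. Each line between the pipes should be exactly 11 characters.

Line 1: ['walk', 'train'] (min_width=10, slack=1)
Line 2: ['emerald'] (min_width=7, slack=4)
Line 3: ['early'] (min_width=5, slack=6)
Line 4: ['butter'] (min_width=6, slack=5)
Line 5: ['matrix', 'blue'] (min_width=11, slack=0)
Line 6: ['childhood'] (min_width=9, slack=2)
Line 7: ['will', 'box'] (min_width=8, slack=3)
Line 8: ['the', 'any'] (min_width=7, slack=4)
Line 9: ['voice', 'why'] (min_width=9, slack=2)
Line 10: ['have'] (min_width=4, slack=7)

Answer: |walk train |
|  emerald  |
|   early   |
|  butter   |
|matrix blue|
| childhood |
| will box  |
|  the any  |
| voice why |
|   have    |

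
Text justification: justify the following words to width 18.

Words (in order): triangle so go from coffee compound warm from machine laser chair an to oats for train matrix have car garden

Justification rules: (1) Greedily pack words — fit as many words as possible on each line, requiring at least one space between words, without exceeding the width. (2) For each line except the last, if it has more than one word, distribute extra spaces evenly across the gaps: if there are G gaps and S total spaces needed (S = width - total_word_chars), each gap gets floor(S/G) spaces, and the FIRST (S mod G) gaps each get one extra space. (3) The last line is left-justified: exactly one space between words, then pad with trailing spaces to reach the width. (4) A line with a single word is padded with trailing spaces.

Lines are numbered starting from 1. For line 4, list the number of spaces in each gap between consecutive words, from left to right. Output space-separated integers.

Line 1: ['triangle', 'so', 'go'] (min_width=14, slack=4)
Line 2: ['from', 'coffee'] (min_width=11, slack=7)
Line 3: ['compound', 'warm', 'from'] (min_width=18, slack=0)
Line 4: ['machine', 'laser'] (min_width=13, slack=5)
Line 5: ['chair', 'an', 'to', 'oats'] (min_width=16, slack=2)
Line 6: ['for', 'train', 'matrix'] (min_width=16, slack=2)
Line 7: ['have', 'car', 'garden'] (min_width=15, slack=3)

Answer: 6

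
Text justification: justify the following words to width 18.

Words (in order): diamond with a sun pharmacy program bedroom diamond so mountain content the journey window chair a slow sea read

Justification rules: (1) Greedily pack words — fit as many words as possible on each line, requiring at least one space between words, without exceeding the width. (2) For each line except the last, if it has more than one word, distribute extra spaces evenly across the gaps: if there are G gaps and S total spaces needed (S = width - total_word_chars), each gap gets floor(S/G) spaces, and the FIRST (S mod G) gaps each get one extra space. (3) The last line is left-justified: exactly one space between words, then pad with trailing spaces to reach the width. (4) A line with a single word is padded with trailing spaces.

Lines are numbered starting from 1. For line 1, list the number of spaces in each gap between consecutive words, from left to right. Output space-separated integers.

Answer: 1 1 1

Derivation:
Line 1: ['diamond', 'with', 'a', 'sun'] (min_width=18, slack=0)
Line 2: ['pharmacy', 'program'] (min_width=16, slack=2)
Line 3: ['bedroom', 'diamond', 'so'] (min_width=18, slack=0)
Line 4: ['mountain', 'content'] (min_width=16, slack=2)
Line 5: ['the', 'journey', 'window'] (min_width=18, slack=0)
Line 6: ['chair', 'a', 'slow', 'sea'] (min_width=16, slack=2)
Line 7: ['read'] (min_width=4, slack=14)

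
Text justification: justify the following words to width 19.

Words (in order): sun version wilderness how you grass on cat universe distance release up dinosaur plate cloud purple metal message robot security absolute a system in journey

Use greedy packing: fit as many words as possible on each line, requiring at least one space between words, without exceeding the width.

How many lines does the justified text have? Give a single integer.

Answer: 9

Derivation:
Line 1: ['sun', 'version'] (min_width=11, slack=8)
Line 2: ['wilderness', 'how', 'you'] (min_width=18, slack=1)
Line 3: ['grass', 'on', 'cat'] (min_width=12, slack=7)
Line 4: ['universe', 'distance'] (min_width=17, slack=2)
Line 5: ['release', 'up', 'dinosaur'] (min_width=19, slack=0)
Line 6: ['plate', 'cloud', 'purple'] (min_width=18, slack=1)
Line 7: ['metal', 'message', 'robot'] (min_width=19, slack=0)
Line 8: ['security', 'absolute', 'a'] (min_width=19, slack=0)
Line 9: ['system', 'in', 'journey'] (min_width=17, slack=2)
Total lines: 9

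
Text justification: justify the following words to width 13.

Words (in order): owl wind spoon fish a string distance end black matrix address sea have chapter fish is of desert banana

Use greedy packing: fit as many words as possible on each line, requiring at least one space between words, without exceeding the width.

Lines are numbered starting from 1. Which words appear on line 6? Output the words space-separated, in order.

Line 1: ['owl', 'wind'] (min_width=8, slack=5)
Line 2: ['spoon', 'fish', 'a'] (min_width=12, slack=1)
Line 3: ['string'] (min_width=6, slack=7)
Line 4: ['distance', 'end'] (min_width=12, slack=1)
Line 5: ['black', 'matrix'] (min_width=12, slack=1)
Line 6: ['address', 'sea'] (min_width=11, slack=2)
Line 7: ['have', 'chapter'] (min_width=12, slack=1)
Line 8: ['fish', 'is', 'of'] (min_width=10, slack=3)
Line 9: ['desert', 'banana'] (min_width=13, slack=0)

Answer: address sea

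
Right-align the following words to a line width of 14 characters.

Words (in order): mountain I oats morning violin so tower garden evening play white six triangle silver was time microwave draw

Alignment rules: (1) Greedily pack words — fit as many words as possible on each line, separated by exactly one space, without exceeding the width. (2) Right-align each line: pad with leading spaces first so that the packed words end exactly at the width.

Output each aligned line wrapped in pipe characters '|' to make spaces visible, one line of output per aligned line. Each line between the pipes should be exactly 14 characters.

Answer: |    mountain I|
|  oats morning|
|     violin so|
|  tower garden|
|  evening play|
|     white six|
|      triangle|
|    silver was|
|time microwave|
|          draw|

Derivation:
Line 1: ['mountain', 'I'] (min_width=10, slack=4)
Line 2: ['oats', 'morning'] (min_width=12, slack=2)
Line 3: ['violin', 'so'] (min_width=9, slack=5)
Line 4: ['tower', 'garden'] (min_width=12, slack=2)
Line 5: ['evening', 'play'] (min_width=12, slack=2)
Line 6: ['white', 'six'] (min_width=9, slack=5)
Line 7: ['triangle'] (min_width=8, slack=6)
Line 8: ['silver', 'was'] (min_width=10, slack=4)
Line 9: ['time', 'microwave'] (min_width=14, slack=0)
Line 10: ['draw'] (min_width=4, slack=10)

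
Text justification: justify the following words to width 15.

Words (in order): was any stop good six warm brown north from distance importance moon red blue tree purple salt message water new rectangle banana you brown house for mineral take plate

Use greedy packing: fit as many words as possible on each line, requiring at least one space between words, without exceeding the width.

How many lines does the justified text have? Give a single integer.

Line 1: ['was', 'any', 'stop'] (min_width=12, slack=3)
Line 2: ['good', 'six', 'warm'] (min_width=13, slack=2)
Line 3: ['brown', 'north'] (min_width=11, slack=4)
Line 4: ['from', 'distance'] (min_width=13, slack=2)
Line 5: ['importance', 'moon'] (min_width=15, slack=0)
Line 6: ['red', 'blue', 'tree'] (min_width=13, slack=2)
Line 7: ['purple', 'salt'] (min_width=11, slack=4)
Line 8: ['message', 'water'] (min_width=13, slack=2)
Line 9: ['new', 'rectangle'] (min_width=13, slack=2)
Line 10: ['banana', 'you'] (min_width=10, slack=5)
Line 11: ['brown', 'house', 'for'] (min_width=15, slack=0)
Line 12: ['mineral', 'take'] (min_width=12, slack=3)
Line 13: ['plate'] (min_width=5, slack=10)
Total lines: 13

Answer: 13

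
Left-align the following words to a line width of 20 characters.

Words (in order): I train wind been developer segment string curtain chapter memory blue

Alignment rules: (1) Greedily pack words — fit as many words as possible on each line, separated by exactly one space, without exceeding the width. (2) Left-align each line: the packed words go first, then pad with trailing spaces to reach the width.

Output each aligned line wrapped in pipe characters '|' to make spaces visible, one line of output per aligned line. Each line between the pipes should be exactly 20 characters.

Line 1: ['I', 'train', 'wind', 'been'] (min_width=17, slack=3)
Line 2: ['developer', 'segment'] (min_width=17, slack=3)
Line 3: ['string', 'curtain'] (min_width=14, slack=6)
Line 4: ['chapter', 'memory', 'blue'] (min_width=19, slack=1)

Answer: |I train wind been   |
|developer segment   |
|string curtain      |
|chapter memory blue |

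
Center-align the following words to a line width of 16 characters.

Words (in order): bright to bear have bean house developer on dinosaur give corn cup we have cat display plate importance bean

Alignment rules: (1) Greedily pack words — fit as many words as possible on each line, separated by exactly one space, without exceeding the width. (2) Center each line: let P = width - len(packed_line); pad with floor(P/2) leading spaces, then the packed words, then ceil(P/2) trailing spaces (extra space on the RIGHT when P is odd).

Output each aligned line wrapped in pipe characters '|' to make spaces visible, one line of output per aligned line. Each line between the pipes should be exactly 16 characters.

Line 1: ['bright', 'to', 'bear'] (min_width=14, slack=2)
Line 2: ['have', 'bean', 'house'] (min_width=15, slack=1)
Line 3: ['developer', 'on'] (min_width=12, slack=4)
Line 4: ['dinosaur', 'give'] (min_width=13, slack=3)
Line 5: ['corn', 'cup', 'we', 'have'] (min_width=16, slack=0)
Line 6: ['cat', 'display'] (min_width=11, slack=5)
Line 7: ['plate', 'importance'] (min_width=16, slack=0)
Line 8: ['bean'] (min_width=4, slack=12)

Answer: | bright to bear |
|have bean house |
|  developer on  |
| dinosaur give  |
|corn cup we have|
|  cat display   |
|plate importance|
|      bean      |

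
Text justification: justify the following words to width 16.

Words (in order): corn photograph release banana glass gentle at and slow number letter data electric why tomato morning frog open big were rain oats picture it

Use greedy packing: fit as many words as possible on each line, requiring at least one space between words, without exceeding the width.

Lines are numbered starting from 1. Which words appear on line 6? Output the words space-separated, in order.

Line 1: ['corn', 'photograph'] (min_width=15, slack=1)
Line 2: ['release', 'banana'] (min_width=14, slack=2)
Line 3: ['glass', 'gentle', 'at'] (min_width=15, slack=1)
Line 4: ['and', 'slow', 'number'] (min_width=15, slack=1)
Line 5: ['letter', 'data'] (min_width=11, slack=5)
Line 6: ['electric', 'why'] (min_width=12, slack=4)
Line 7: ['tomato', 'morning'] (min_width=14, slack=2)
Line 8: ['frog', 'open', 'big'] (min_width=13, slack=3)
Line 9: ['were', 'rain', 'oats'] (min_width=14, slack=2)
Line 10: ['picture', 'it'] (min_width=10, slack=6)

Answer: electric why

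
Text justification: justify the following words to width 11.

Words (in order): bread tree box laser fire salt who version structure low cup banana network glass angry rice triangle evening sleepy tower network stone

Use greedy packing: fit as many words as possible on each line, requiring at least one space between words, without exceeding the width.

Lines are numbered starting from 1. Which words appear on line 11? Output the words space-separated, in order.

Answer: triangle

Derivation:
Line 1: ['bread', 'tree'] (min_width=10, slack=1)
Line 2: ['box', 'laser'] (min_width=9, slack=2)
Line 3: ['fire', 'salt'] (min_width=9, slack=2)
Line 4: ['who', 'version'] (min_width=11, slack=0)
Line 5: ['structure'] (min_width=9, slack=2)
Line 6: ['low', 'cup'] (min_width=7, slack=4)
Line 7: ['banana'] (min_width=6, slack=5)
Line 8: ['network'] (min_width=7, slack=4)
Line 9: ['glass', 'angry'] (min_width=11, slack=0)
Line 10: ['rice'] (min_width=4, slack=7)
Line 11: ['triangle'] (min_width=8, slack=3)
Line 12: ['evening'] (min_width=7, slack=4)
Line 13: ['sleepy'] (min_width=6, slack=5)
Line 14: ['tower'] (min_width=5, slack=6)
Line 15: ['network'] (min_width=7, slack=4)
Line 16: ['stone'] (min_width=5, slack=6)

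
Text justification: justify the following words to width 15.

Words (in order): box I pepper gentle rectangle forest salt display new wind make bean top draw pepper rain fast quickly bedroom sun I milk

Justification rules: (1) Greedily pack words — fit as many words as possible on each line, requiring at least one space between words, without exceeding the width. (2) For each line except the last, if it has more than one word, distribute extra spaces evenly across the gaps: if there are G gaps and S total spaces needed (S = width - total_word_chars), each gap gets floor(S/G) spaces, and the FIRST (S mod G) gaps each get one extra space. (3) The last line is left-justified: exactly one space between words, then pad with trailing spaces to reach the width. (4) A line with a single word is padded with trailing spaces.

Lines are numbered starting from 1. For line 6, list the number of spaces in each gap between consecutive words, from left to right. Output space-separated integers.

Answer: 2 1

Derivation:
Line 1: ['box', 'I', 'pepper'] (min_width=12, slack=3)
Line 2: ['gentle'] (min_width=6, slack=9)
Line 3: ['rectangle'] (min_width=9, slack=6)
Line 4: ['forest', 'salt'] (min_width=11, slack=4)
Line 5: ['display', 'new'] (min_width=11, slack=4)
Line 6: ['wind', 'make', 'bean'] (min_width=14, slack=1)
Line 7: ['top', 'draw', 'pepper'] (min_width=15, slack=0)
Line 8: ['rain', 'fast'] (min_width=9, slack=6)
Line 9: ['quickly', 'bedroom'] (min_width=15, slack=0)
Line 10: ['sun', 'I', 'milk'] (min_width=10, slack=5)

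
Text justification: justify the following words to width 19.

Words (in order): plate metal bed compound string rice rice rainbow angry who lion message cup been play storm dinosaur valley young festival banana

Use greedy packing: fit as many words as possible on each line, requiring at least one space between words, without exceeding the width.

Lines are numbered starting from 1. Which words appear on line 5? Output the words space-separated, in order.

Answer: message cup been

Derivation:
Line 1: ['plate', 'metal', 'bed'] (min_width=15, slack=4)
Line 2: ['compound', 'string'] (min_width=15, slack=4)
Line 3: ['rice', 'rice', 'rainbow'] (min_width=17, slack=2)
Line 4: ['angry', 'who', 'lion'] (min_width=14, slack=5)
Line 5: ['message', 'cup', 'been'] (min_width=16, slack=3)
Line 6: ['play', 'storm', 'dinosaur'] (min_width=19, slack=0)
Line 7: ['valley', 'young'] (min_width=12, slack=7)
Line 8: ['festival', 'banana'] (min_width=15, slack=4)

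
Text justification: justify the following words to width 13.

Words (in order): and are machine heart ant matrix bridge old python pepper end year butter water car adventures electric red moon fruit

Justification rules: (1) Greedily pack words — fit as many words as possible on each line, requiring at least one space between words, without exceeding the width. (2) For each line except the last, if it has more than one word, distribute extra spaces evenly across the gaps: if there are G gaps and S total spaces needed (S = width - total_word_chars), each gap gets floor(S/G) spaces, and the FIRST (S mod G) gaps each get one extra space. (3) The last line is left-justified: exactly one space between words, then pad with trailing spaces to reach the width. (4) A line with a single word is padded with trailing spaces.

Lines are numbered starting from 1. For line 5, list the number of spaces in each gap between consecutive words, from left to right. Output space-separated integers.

Line 1: ['and', 'are'] (min_width=7, slack=6)
Line 2: ['machine', 'heart'] (min_width=13, slack=0)
Line 3: ['ant', 'matrix'] (min_width=10, slack=3)
Line 4: ['bridge', 'old'] (min_width=10, slack=3)
Line 5: ['python', 'pepper'] (min_width=13, slack=0)
Line 6: ['end', 'year'] (min_width=8, slack=5)
Line 7: ['butter', 'water'] (min_width=12, slack=1)
Line 8: ['car'] (min_width=3, slack=10)
Line 9: ['adventures'] (min_width=10, slack=3)
Line 10: ['electric', 'red'] (min_width=12, slack=1)
Line 11: ['moon', 'fruit'] (min_width=10, slack=3)

Answer: 1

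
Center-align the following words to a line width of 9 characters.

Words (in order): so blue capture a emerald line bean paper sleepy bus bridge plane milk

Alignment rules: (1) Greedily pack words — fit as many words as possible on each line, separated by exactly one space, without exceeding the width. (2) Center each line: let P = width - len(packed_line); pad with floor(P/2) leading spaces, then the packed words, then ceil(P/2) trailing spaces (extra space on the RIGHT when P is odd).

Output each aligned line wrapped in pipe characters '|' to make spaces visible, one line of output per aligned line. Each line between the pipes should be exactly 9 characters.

Line 1: ['so', 'blue'] (min_width=7, slack=2)
Line 2: ['capture', 'a'] (min_width=9, slack=0)
Line 3: ['emerald'] (min_width=7, slack=2)
Line 4: ['line', 'bean'] (min_width=9, slack=0)
Line 5: ['paper'] (min_width=5, slack=4)
Line 6: ['sleepy'] (min_width=6, slack=3)
Line 7: ['bus'] (min_width=3, slack=6)
Line 8: ['bridge'] (min_width=6, slack=3)
Line 9: ['plane'] (min_width=5, slack=4)
Line 10: ['milk'] (min_width=4, slack=5)

Answer: | so blue |
|capture a|
| emerald |
|line bean|
|  paper  |
| sleepy  |
|   bus   |
| bridge  |
|  plane  |
|  milk   |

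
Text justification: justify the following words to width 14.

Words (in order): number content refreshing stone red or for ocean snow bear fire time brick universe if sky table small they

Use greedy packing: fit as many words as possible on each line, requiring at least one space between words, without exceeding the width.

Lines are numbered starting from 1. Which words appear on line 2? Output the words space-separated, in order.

Line 1: ['number', 'content'] (min_width=14, slack=0)
Line 2: ['refreshing'] (min_width=10, slack=4)
Line 3: ['stone', 'red', 'or'] (min_width=12, slack=2)
Line 4: ['for', 'ocean', 'snow'] (min_width=14, slack=0)
Line 5: ['bear', 'fire', 'time'] (min_width=14, slack=0)
Line 6: ['brick', 'universe'] (min_width=14, slack=0)
Line 7: ['if', 'sky', 'table'] (min_width=12, slack=2)
Line 8: ['small', 'they'] (min_width=10, slack=4)

Answer: refreshing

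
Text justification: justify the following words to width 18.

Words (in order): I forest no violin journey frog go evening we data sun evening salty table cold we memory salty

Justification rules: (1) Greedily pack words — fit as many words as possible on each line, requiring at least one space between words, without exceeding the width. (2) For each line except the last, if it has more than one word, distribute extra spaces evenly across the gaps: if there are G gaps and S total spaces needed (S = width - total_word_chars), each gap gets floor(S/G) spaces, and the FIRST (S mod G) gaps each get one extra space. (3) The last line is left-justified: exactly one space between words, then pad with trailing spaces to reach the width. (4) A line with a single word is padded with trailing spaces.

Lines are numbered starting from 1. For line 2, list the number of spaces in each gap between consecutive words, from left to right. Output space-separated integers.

Answer: 3 2

Derivation:
Line 1: ['I', 'forest', 'no', 'violin'] (min_width=18, slack=0)
Line 2: ['journey', 'frog', 'go'] (min_width=15, slack=3)
Line 3: ['evening', 'we', 'data'] (min_width=15, slack=3)
Line 4: ['sun', 'evening', 'salty'] (min_width=17, slack=1)
Line 5: ['table', 'cold', 'we'] (min_width=13, slack=5)
Line 6: ['memory', 'salty'] (min_width=12, slack=6)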